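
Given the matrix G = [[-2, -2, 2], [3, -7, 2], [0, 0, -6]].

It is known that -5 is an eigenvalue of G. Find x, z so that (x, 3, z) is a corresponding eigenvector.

We need (G + 5I)v = 0.
G + 5I = [[3, -2, 2], [3, -2, 2], [0, 0, -1]].
Row 1: (3)·x + (-2)·3 + (2)·z = 0
Row 2: (3)·x + (-2)·3 + (2)·z = 0
Row 3: (0)·x + (0)·3 + (-1)·z = 0
Solving gives x = 2, z = 0.
Check: G·(2, 3, 0) = (-10, -15, 0) = -5·(2, 3, 0).

2, 0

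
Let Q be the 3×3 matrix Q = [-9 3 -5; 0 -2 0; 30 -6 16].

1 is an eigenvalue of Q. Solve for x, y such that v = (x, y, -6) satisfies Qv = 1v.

We need (Q - 1I)v = 0.
Q - 1I = [[-10, 3, -5], [0, -3, 0], [30, -6, 15]].
Row 1: (-10)·x + (3)·y + (-5)·-6 = 0
Row 2: (0)·x + (-3)·y + (0)·-6 = 0
Row 3: (30)·x + (-6)·y + (15)·-6 = 0
Solving gives x = 3, y = 0.
Check: Q·(3, 0, -6) = (3, 0, -6) = 1·(3, 0, -6).

3, 0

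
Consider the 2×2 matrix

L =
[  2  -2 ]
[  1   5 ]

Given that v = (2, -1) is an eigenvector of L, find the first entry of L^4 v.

162

First find the eigenvalue: Lv = (6, -3) = 3·(2, -1), so λ = 3.
Then L^4 v = λ^4·v = 3^4·(2, -1) = 81·(2, -1) = (162, -81).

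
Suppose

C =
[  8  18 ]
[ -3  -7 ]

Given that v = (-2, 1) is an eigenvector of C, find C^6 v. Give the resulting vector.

First find the eigenvalue: Cv = (2, -1) = -1·(-2, 1), so λ = -1.
Then C^6 v = λ^6·v = (-1)^6·(-2, 1) = 1·(-2, 1) = (-2, 1).

(-2, 1)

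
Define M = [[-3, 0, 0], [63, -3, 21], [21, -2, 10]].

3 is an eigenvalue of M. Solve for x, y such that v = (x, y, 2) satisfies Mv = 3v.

0, 7

We need (M - 3I)v = 0.
M - 3I = [[-6, 0, 0], [63, -6, 21], [21, -2, 7]].
Row 1: (-6)·x + (0)·y + (0)·2 = 0
Row 2: (63)·x + (-6)·y + (21)·2 = 0
Row 3: (21)·x + (-2)·y + (7)·2 = 0
Solving gives x = 0, y = 7.
Check: M·(0, 7, 2) = (0, 21, 6) = 3·(0, 7, 2).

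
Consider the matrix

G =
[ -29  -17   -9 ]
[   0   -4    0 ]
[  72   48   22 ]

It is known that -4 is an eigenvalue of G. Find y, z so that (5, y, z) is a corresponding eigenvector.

-1, -12

We need (G + 4I)v = 0.
G + 4I = [[-25, -17, -9], [0, 0, 0], [72, 48, 26]].
Row 1: (-25)·5 + (-17)·y + (-9)·z = 0
Row 2: (0)·5 + (0)·y + (0)·z = 0
Row 3: (72)·5 + (48)·y + (26)·z = 0
Solving gives y = -1, z = -12.
Check: G·(5, -1, -12) = (-20, 4, 48) = -4·(5, -1, -12).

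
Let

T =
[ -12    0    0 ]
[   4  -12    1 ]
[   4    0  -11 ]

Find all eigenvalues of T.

-12, -12, -11

Compute the characteristic polynomial p(r) = det(rI - T).
Expanding the 3×3 determinant: p(r) = r^3 + 35r^2 + 408r + 1584.
Since p(-12) = 0, r = -12 is a root.
Factor out (r + 12): p(r) = (r + 12)·(r^2 + 23r + 132).
The quadratic factors as (r + 12)·(r + 11).
Eigenvalues: -12, -12, -11.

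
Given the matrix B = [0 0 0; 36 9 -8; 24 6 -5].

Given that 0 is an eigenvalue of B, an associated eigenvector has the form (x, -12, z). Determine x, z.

We need (B)v = 0.
B = [[0, 0, 0], [36, 9, -8], [24, 6, -5]].
Row 1: (0)·x + (0)·-12 + (0)·z = 0
Row 2: (36)·x + (9)·-12 + (-8)·z = 0
Row 3: (24)·x + (6)·-12 + (-5)·z = 0
Solving gives x = 3, z = 0.
Check: B·(3, -12, 0) = (0, 0, 0) = 0·(3, -12, 0).

3, 0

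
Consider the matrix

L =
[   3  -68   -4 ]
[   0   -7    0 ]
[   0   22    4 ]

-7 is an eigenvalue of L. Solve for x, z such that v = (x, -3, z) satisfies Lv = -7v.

-18, 6

We need (L + 7I)v = 0.
L + 7I = [[10, -68, -4], [0, 0, 0], [0, 22, 11]].
Row 1: (10)·x + (-68)·-3 + (-4)·z = 0
Row 2: (0)·x + (0)·-3 + (0)·z = 0
Row 3: (0)·x + (22)·-3 + (11)·z = 0
Solving gives x = -18, z = 6.
Check: L·(-18, -3, 6) = (126, 21, -42) = -7·(-18, -3, 6).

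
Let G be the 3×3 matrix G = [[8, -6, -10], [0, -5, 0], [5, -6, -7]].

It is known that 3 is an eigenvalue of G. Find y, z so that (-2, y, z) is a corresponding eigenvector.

0, -1

We need (G - 3I)v = 0.
G - 3I = [[5, -6, -10], [0, -8, 0], [5, -6, -10]].
Row 1: (5)·-2 + (-6)·y + (-10)·z = 0
Row 2: (0)·-2 + (-8)·y + (0)·z = 0
Row 3: (5)·-2 + (-6)·y + (-10)·z = 0
Solving gives y = 0, z = -1.
Check: G·(-2, 0, -1) = (-6, 0, -3) = 3·(-2, 0, -1).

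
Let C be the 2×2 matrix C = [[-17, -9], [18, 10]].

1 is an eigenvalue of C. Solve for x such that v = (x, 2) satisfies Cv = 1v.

-1

We need (C - 1I)v = 0.
C - 1I = [[-18, -9], [18, 9]].
Row 1: (-18)·x + (-9)·2 = 0
Row 2: (18)·x + (9)·2 = 0
Solving gives x = -1.
Check: C·(-1, 2) = (-1, 2) = 1·(-1, 2).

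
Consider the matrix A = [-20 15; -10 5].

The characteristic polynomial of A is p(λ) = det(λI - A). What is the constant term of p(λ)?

50

p(λ) = λ^2 + 15λ + 50.
The constant term is 50.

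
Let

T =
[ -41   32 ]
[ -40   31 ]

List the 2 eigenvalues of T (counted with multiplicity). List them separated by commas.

-9, -1

det(T - λI) = (-41 - λ)(31 - λ) - (32)·(-40) = λ^2 + 10λ + 9.
This factors as (λ + 9)·(λ + 1) = 0.
Eigenvalues: -9, -1.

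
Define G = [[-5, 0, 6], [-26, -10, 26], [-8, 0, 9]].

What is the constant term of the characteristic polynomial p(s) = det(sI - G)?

30

p(0) = det(0·I − G) = det(−G) = (−1)^3·det(G).
det(G) = -30, so p(0) = 30.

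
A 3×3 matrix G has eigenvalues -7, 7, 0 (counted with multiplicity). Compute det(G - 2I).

If G has eigenvalues -7, 7, 0, then G - 2I has eigenvalues -9, 5, -2.
det(G - 2I) = (-9) · (5) · (-2) = 90.

90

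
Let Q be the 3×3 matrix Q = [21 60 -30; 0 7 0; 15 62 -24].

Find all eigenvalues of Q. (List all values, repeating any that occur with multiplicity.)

The characteristic polynomial is p(λ) = det(λI - Q).
Expanding the 3×3 determinant: p(λ) = λ^3 - 4λ^2 - 75λ + 378.
Since p(7) = 0, λ = 7 is a root.
Factor out (λ - 7): p(λ) = (λ - 7)·(λ^2 + 3λ - 54).
The quadratic factors as (λ + 9)·(λ - 6).
Eigenvalues: -9, 6, 7.

-9, 6, 7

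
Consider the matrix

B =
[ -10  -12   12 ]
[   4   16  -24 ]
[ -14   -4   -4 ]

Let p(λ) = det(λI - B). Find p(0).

p(0) = det(0·I − B) = det(−B) = (−1)^3·det(B).
det(B) = -128, so p(0) = 128.

128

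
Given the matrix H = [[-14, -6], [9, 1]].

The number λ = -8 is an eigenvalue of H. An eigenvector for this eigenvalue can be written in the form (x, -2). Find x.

2

We need (H + 8I)v = 0.
H + 8I = [[-6, -6], [9, 9]].
Row 1: (-6)·x + (-6)·-2 = 0
Row 2: (9)·x + (9)·-2 = 0
Solving gives x = 2.
Check: H·(2, -2) = (-16, 16) = -8·(2, -2).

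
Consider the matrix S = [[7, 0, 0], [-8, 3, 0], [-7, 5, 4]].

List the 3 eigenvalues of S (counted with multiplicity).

S is lower triangular, so its eigenvalues are the diagonal entries.
Diagonal: 7, 3, 4.

3, 4, 7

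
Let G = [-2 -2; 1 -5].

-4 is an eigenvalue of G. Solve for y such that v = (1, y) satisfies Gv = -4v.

We need (G + 4I)v = 0.
G + 4I = [[2, -2], [1, -1]].
Row 1: (2)·1 + (-2)·y = 0
Row 2: (1)·1 + (-1)·y = 0
Solving gives y = 1.
Check: G·(1, 1) = (-4, -4) = -4·(1, 1).

1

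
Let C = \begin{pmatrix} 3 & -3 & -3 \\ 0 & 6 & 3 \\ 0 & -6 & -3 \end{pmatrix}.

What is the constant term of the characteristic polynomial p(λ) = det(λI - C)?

0

p(0) = det(0·I − C) = det(−C) = (−1)^3·det(C).
det(C) = 0, so p(0) = 0.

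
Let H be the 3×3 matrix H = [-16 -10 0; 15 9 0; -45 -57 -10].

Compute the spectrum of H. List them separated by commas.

-10, -6, -1

Compute the characteristic polynomial p(λ) = det(λI - H).
Expanding along the first row, p(λ) = λ^3 + 17λ^2 + 76λ + 60.
Try λ = -1: p(-1) = 0, so -1 is a root.
Factor out (λ + 1): p(λ) = (λ + 1)·(λ^2 + 16λ + 60).
The quadratic factors as (λ + 10)·(λ + 6).
Eigenvalues: -10, -6, -1.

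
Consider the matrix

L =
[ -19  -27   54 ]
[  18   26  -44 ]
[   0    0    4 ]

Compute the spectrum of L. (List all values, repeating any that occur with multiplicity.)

Compute the characteristic polynomial p(r) = det(rI - L).
Expanding the 3×3 determinant: p(r) = r^3 - 11r^2 + 20r + 32.
Since p(-1) = 0, r = -1 is a root.
Factor out (r + 1): p(r) = (r + 1)·(r^2 - 12r + 32).
The quadratic factors as (r - 4)·(r - 8).
Eigenvalues: -1, 4, 8.

-1, 4, 8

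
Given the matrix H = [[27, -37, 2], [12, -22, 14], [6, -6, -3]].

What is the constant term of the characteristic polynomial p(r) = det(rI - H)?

270

p(0) = det(0·I − H) = det(−H) = (−1)^3·det(H).
det(H) = -270, so p(0) = 270.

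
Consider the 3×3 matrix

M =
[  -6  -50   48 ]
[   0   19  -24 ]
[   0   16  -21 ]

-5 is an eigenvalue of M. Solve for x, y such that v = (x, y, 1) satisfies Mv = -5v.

We need (M + 5I)v = 0.
M + 5I = [[-1, -50, 48], [0, 24, -24], [0, 16, -16]].
Row 1: (-1)·x + (-50)·y + (48)·1 = 0
Row 2: (0)·x + (24)·y + (-24)·1 = 0
Row 3: (0)·x + (16)·y + (-16)·1 = 0
Solving gives x = -2, y = 1.
Check: M·(-2, 1, 1) = (10, -5, -5) = -5·(-2, 1, 1).

-2, 1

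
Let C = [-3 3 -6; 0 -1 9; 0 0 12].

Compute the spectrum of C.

C is upper triangular, so its eigenvalues are the diagonal entries.
Diagonal: -3, -1, 12.

-3, -1, 12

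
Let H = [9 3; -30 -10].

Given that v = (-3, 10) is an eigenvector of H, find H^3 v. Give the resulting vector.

(3, -10)

First find the eigenvalue: Hv = (3, -10) = -1·(-3, 10), so λ = -1.
Then H^3 v = λ^3·v = (-1)^3·(-3, 10) = -1·(-3, 10) = (3, -10).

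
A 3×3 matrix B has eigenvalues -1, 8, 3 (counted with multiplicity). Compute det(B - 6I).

If B has eigenvalues -1, 8, 3, then B - 6I has eigenvalues -7, 2, -3.
det(B - 6I) = (-7) · (2) · (-3) = 42.

42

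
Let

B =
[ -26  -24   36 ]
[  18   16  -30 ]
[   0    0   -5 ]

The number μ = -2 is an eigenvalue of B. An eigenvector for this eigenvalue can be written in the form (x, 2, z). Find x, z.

We need (B + 2I)v = 0.
B + 2I = [[-24, -24, 36], [18, 18, -30], [0, 0, -3]].
Row 1: (-24)·x + (-24)·2 + (36)·z = 0
Row 2: (18)·x + (18)·2 + (-30)·z = 0
Row 3: (0)·x + (0)·2 + (-3)·z = 0
Solving gives x = -2, z = 0.
Check: B·(-2, 2, 0) = (4, -4, 0) = -2·(-2, 2, 0).

-2, 0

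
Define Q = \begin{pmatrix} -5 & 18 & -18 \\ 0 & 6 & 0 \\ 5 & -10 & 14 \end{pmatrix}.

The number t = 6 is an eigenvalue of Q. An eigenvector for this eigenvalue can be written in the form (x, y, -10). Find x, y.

18, 1

We need (Q - 6I)v = 0.
Q - 6I = [[-11, 18, -18], [0, 0, 0], [5, -10, 8]].
Row 1: (-11)·x + (18)·y + (-18)·-10 = 0
Row 2: (0)·x + (0)·y + (0)·-10 = 0
Row 3: (5)·x + (-10)·y + (8)·-10 = 0
Solving gives x = 18, y = 1.
Check: Q·(18, 1, -10) = (108, 6, -60) = 6·(18, 1, -10).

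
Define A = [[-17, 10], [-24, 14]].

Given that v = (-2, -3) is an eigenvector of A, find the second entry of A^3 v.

24

First find the eigenvalue: Av = (4, 6) = -2·(-2, -3), so λ = -2.
Then A^3 v = λ^3·v = (-2)^3·(-2, -3) = -8·(-2, -3) = (16, 24).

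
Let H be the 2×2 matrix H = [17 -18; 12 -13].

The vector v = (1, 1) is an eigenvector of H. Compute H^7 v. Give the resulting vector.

(-1, -1)

First find the eigenvalue: Hv = (-1, -1) = -1·(1, 1), so λ = -1.
Then H^7 v = λ^7·v = (-1)^7·(1, 1) = -1·(1, 1) = (-1, -1).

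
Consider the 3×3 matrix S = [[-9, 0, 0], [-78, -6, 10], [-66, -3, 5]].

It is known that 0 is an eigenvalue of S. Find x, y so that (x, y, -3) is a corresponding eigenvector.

We need (S)v = 0.
S = [[-9, 0, 0], [-78, -6, 10], [-66, -3, 5]].
Row 1: (-9)·x + (0)·y + (0)·-3 = 0
Row 2: (-78)·x + (-6)·y + (10)·-3 = 0
Row 3: (-66)·x + (-3)·y + (5)·-3 = 0
Solving gives x = 0, y = -5.
Check: S·(0, -5, -3) = (0, 0, 0) = 0·(0, -5, -3).

0, -5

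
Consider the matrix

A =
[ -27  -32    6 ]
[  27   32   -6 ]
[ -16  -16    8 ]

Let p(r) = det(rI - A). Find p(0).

p(0) = det(0·I − A) = det(−A) = (−1)^3·det(A).
det(A) = 0, so p(0) = 0.

0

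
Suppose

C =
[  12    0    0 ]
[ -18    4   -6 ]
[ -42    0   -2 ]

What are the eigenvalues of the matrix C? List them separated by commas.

The characteristic polynomial is p(r) = det(rI - C).
Expanding along the first row, p(r) = r^3 - 14r^2 + 16r + 96.
Rational-root test: r = -2 gives p(-2) = 0.
Dividing by (r + 2) leaves r^2 - 16r + 48.
The quadratic factors as (r - 4)·(r - 12).
Eigenvalues: -2, 4, 12.

-2, 4, 12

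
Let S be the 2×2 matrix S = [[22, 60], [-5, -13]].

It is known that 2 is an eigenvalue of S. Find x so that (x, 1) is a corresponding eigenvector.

We need (S - 2I)v = 0.
S - 2I = [[20, 60], [-5, -15]].
Row 1: (20)·x + (60)·1 = 0
Row 2: (-5)·x + (-15)·1 = 0
Solving gives x = -3.
Check: S·(-3, 1) = (-6, 2) = 2·(-3, 1).

-3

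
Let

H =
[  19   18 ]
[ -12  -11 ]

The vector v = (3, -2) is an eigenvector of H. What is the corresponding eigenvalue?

Compute Hv: H·(3, -2) = (21, -14).
Since Hv = λv, compare component 1: 21 = λ·3, so λ = 7.

7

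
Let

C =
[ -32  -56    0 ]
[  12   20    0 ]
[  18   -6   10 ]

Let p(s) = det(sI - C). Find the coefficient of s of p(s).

p(s) = s^3 + 2s^2 - 88s - 320.
The coefficient of s is -88.

-88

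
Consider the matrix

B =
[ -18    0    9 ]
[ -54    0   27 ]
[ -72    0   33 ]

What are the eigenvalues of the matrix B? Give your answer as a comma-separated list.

Compute the characteristic polynomial p(r) = det(rI - B).
Cofactor expansion gives p(r) = r^3 - 15r^2 + 54r.
Since p(6) = 0, r = 6 is a root.
Factor out (r - 6): p(r) = (r - 6)·(r^2 - 9r).
The quadratic factors as r·(r - 9).
Eigenvalues: 0, 6, 9.

0, 6, 9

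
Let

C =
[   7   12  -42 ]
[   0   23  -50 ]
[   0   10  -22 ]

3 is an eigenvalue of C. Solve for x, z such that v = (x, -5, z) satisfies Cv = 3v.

-6, -2

We need (C - 3I)v = 0.
C - 3I = [[4, 12, -42], [0, 20, -50], [0, 10, -25]].
Row 1: (4)·x + (12)·-5 + (-42)·z = 0
Row 2: (0)·x + (20)·-5 + (-50)·z = 0
Row 3: (0)·x + (10)·-5 + (-25)·z = 0
Solving gives x = -6, z = -2.
Check: C·(-6, -5, -2) = (-18, -15, -6) = 3·(-6, -5, -2).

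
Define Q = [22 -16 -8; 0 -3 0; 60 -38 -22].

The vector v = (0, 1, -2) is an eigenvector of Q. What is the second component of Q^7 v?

First find the eigenvalue: Qv = (0, -3, 6) = -3·(0, 1, -2), so λ = -3.
Then Q^7 v = λ^7·v = (-3)^7·(0, 1, -2) = -2187·(0, 1, -2) = (0, -2187, 4374).

-2187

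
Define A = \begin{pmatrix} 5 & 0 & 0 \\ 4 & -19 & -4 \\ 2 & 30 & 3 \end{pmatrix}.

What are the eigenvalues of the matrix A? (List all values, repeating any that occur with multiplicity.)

-9, -7, 5

Set up det(λI - A) = 0.
Expanding the 3×3 determinant: p(λ) = λ^3 + 11λ^2 - 17λ - 315.
Rational-root test: λ = 5 gives p(5) = 0.
Dividing by (λ - 5) leaves λ^2 + 16λ + 63.
The quadratic factors as (λ + 9)·(λ + 7).
Eigenvalues: -9, -7, 5.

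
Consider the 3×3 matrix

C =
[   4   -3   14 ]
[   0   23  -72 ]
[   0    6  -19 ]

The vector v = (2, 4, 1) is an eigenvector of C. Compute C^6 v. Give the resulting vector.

(31250, 62500, 15625)

First find the eigenvalue: Cv = (10, 20, 5) = 5·(2, 4, 1), so λ = 5.
Then C^6 v = λ^6·v = 5^6·(2, 4, 1) = 15625·(2, 4, 1) = (31250, 62500, 15625).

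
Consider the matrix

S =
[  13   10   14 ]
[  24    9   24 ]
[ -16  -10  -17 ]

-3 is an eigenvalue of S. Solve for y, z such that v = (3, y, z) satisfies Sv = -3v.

We need (S + 3I)v = 0.
S + 3I = [[16, 10, 14], [24, 12, 24], [-16, -10, -14]].
Row 1: (16)·3 + (10)·y + (14)·z = 0
Row 2: (24)·3 + (12)·y + (24)·z = 0
Row 3: (-16)·3 + (-10)·y + (-14)·z = 0
Solving gives y = -2, z = -2.
Check: S·(3, -2, -2) = (-9, 6, 6) = -3·(3, -2, -2).

-2, -2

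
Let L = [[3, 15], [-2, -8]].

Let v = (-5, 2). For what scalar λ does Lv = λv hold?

-3

Compute Lv: L·(-5, 2) = (15, -6).
Since Lv = λv, compare component 1: 15 = λ·-5, so λ = -3.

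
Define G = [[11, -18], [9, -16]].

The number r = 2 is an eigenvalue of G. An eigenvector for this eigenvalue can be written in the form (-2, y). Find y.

We need (G - 2I)v = 0.
G - 2I = [[9, -18], [9, -18]].
Row 1: (9)·-2 + (-18)·y = 0
Row 2: (9)·-2 + (-18)·y = 0
Solving gives y = -1.
Check: G·(-2, -1) = (-4, -2) = 2·(-2, -1).

-1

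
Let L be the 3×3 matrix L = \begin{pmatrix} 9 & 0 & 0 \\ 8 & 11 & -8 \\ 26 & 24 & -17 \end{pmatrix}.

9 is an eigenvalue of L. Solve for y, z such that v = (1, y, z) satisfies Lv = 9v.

We need (L - 9I)v = 0.
L - 9I = [[0, 0, 0], [8, 2, -8], [26, 24, -26]].
Row 1: (0)·1 + (0)·y + (0)·z = 0
Row 2: (8)·1 + (2)·y + (-8)·z = 0
Row 3: (26)·1 + (24)·y + (-26)·z = 0
Solving gives y = 0, z = 1.
Check: L·(1, 0, 1) = (9, 0, 9) = 9·(1, 0, 1).

0, 1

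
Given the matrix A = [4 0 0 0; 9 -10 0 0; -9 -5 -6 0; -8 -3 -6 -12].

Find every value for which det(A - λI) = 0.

A is lower triangular, so its eigenvalues are the diagonal entries.
Diagonal: 4, -10, -6, -12.

-12, -10, -6, 4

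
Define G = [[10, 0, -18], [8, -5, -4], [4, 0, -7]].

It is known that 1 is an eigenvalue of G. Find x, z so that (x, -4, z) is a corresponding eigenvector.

We need (G - 1I)v = 0.
G - 1I = [[9, 0, -18], [8, -6, -4], [4, 0, -8]].
Row 1: (9)·x + (0)·-4 + (-18)·z = 0
Row 2: (8)·x + (-6)·-4 + (-4)·z = 0
Row 3: (4)·x + (0)·-4 + (-8)·z = 0
Solving gives x = -4, z = -2.
Check: G·(-4, -4, -2) = (-4, -4, -2) = 1·(-4, -4, -2).

-4, -2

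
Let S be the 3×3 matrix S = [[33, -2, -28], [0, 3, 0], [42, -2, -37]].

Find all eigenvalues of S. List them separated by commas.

The characteristic polynomial is p(t) = det(tI - S).
Expanding along the first row, p(t) = t^3 + t^2 - 57t + 135.
Rational-root test: t = 3 gives p(3) = 0.
Dividing by (t - 3) leaves t^2 + 4t - 45.
The quadratic factors as (t + 9)·(t - 5).
Eigenvalues: -9, 3, 5.

-9, 3, 5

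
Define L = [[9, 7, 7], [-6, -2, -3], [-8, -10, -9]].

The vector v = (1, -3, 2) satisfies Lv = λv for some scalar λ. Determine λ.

Compute Lv: L·(1, -3, 2) = (2, -6, 4).
Since Lv = λv, compare component 1: 2 = λ·1, so λ = 2.

2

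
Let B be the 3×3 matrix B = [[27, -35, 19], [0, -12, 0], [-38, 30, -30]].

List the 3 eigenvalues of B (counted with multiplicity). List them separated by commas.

-12, -11, 8

Compute the characteristic polynomial p(μ) = det(μI - B).
Expanding the 3×3 determinant: p(μ) = μ^3 + 15μ^2 - 52μ - 1056.
Rational-root test: μ = -11 gives p(-11) = 0.
Factor out (μ + 11): p(μ) = (μ + 11)·(μ^2 + 4μ - 96).
The quadratic factors as (μ + 12)·(μ - 8).
Eigenvalues: -12, -11, 8.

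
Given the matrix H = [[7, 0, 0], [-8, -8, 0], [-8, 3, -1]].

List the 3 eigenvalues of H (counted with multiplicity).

H is lower triangular, so its eigenvalues are the diagonal entries.
Diagonal: 7, -8, -1.

-8, -1, 7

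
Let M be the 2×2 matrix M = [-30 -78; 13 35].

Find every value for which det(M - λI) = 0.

-4, 9

det(M - λI) = (-30 - λ)(35 - λ) - (-78)·(13) = λ^2 - 5λ - 36.
This factors as (λ + 4)·(λ - 9) = 0.
Eigenvalues: -4, 9.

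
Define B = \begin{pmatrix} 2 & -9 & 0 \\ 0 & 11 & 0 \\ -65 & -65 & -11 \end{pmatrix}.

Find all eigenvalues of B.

Set up det(tI - B) = 0.
Cofactor expansion gives p(t) = t^3 - 2t^2 - 121t + 242.
Try t = 2: p(2) = 0, so 2 is a root.
Dividing by (t - 2) leaves t^2 - 121.
The quadratic factors as (t + 11)·(t - 11).
Eigenvalues: -11, 2, 11.

-11, 2, 11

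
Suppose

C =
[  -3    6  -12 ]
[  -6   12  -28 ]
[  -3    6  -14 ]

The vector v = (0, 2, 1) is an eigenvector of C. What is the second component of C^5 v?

-64

First find the eigenvalue: Cv = (0, -4, -2) = -2·(0, 2, 1), so λ = -2.
Then C^5 v = λ^5·v = (-2)^5·(0, 2, 1) = -32·(0, 2, 1) = (0, -64, -32).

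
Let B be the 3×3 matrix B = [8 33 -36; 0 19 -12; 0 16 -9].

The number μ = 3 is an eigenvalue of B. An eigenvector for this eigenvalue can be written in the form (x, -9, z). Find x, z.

We need (B - 3I)v = 0.
B - 3I = [[5, 33, -36], [0, 16, -12], [0, 16, -12]].
Row 1: (5)·x + (33)·-9 + (-36)·z = 0
Row 2: (0)·x + (16)·-9 + (-12)·z = 0
Row 3: (0)·x + (16)·-9 + (-12)·z = 0
Solving gives x = -27, z = -12.
Check: B·(-27, -9, -12) = (-81, -27, -36) = 3·(-27, -9, -12).

-27, -12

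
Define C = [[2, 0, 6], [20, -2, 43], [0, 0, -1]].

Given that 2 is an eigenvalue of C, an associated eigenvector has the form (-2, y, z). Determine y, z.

-10, 0

We need (C - 2I)v = 0.
C - 2I = [[0, 0, 6], [20, -4, 43], [0, 0, -3]].
Row 1: (0)·-2 + (0)·y + (6)·z = 0
Row 2: (20)·-2 + (-4)·y + (43)·z = 0
Row 3: (0)·-2 + (0)·y + (-3)·z = 0
Solving gives y = -10, z = 0.
Check: C·(-2, -10, 0) = (-4, -20, 0) = 2·(-2, -10, 0).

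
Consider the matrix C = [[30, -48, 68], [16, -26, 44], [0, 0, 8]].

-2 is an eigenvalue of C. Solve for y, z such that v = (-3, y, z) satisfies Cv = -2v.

We need (C + 2I)v = 0.
C + 2I = [[32, -48, 68], [16, -24, 44], [0, 0, 10]].
Row 1: (32)·-3 + (-48)·y + (68)·z = 0
Row 2: (16)·-3 + (-24)·y + (44)·z = 0
Row 3: (0)·-3 + (0)·y + (10)·z = 0
Solving gives y = -2, z = 0.
Check: C·(-3, -2, 0) = (6, 4, 0) = -2·(-3, -2, 0).

-2, 0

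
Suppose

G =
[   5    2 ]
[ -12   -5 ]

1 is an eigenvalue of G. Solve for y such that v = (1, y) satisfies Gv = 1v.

-2

We need (G - 1I)v = 0.
G - 1I = [[4, 2], [-12, -6]].
Row 1: (4)·1 + (2)·y = 0
Row 2: (-12)·1 + (-6)·y = 0
Solving gives y = -2.
Check: G·(1, -2) = (1, -2) = 1·(1, -2).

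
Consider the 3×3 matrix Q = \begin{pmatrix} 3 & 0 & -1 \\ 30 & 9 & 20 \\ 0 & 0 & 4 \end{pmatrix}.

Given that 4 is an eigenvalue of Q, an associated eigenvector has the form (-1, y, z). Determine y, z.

We need (Q - 4I)v = 0.
Q - 4I = [[-1, 0, -1], [30, 5, 20], [0, 0, 0]].
Row 1: (-1)·-1 + (0)·y + (-1)·z = 0
Row 2: (30)·-1 + (5)·y + (20)·z = 0
Row 3: (0)·-1 + (0)·y + (0)·z = 0
Solving gives y = 2, z = 1.
Check: Q·(-1, 2, 1) = (-4, 8, 4) = 4·(-1, 2, 1).

2, 1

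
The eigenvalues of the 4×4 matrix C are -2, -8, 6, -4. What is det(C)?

-384

det(C) is the product of the eigenvalues: (-2) · (-8) · (6) · (-4) = -384.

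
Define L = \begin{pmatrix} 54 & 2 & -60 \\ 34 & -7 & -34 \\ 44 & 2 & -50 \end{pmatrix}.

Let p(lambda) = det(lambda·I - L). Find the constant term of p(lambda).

p(lambda) = lambda^3 + 3·lambda^2 - 88·lambda - 420.
The constant term is -420.

-420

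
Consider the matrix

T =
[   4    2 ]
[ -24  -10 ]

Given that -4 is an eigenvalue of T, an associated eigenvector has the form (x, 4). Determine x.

We need (T + 4I)v = 0.
T + 4I = [[8, 2], [-24, -6]].
Row 1: (8)·x + (2)·4 = 0
Row 2: (-24)·x + (-6)·4 = 0
Solving gives x = -1.
Check: T·(-1, 4) = (4, -16) = -4·(-1, 4).

-1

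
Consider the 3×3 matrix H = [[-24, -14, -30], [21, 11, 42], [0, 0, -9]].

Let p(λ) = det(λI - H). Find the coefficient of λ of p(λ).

147

p(λ) = λ^3 + 22λ^2 + 147λ + 270.
The coefficient of λ is 147.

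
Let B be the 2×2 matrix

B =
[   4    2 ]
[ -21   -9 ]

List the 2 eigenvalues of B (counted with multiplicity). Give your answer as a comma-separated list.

-3, -2

det(B - λI) = (4 - λ)(-9 - λ) - (2)·(-21) = λ^2 + 5λ + 6.
This factors as (λ + 3)·(λ + 2) = 0.
Eigenvalues: -3, -2.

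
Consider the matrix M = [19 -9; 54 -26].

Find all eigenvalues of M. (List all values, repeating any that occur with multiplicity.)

det(M - sI) = (19 - s)(-26 - s) - (-9)·(54) = s^2 + 7s - 8.
This factors as (s + 8)·(s - 1) = 0.
Eigenvalues: -8, 1.

-8, 1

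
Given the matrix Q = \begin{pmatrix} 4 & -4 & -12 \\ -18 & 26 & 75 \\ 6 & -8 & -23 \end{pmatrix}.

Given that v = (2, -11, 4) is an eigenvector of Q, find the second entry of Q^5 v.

-352

First find the eigenvalue: Qv = (4, -22, 8) = 2·(2, -11, 4), so λ = 2.
Then Q^5 v = λ^5·v = 2^5·(2, -11, 4) = 32·(2, -11, 4) = (64, -352, 128).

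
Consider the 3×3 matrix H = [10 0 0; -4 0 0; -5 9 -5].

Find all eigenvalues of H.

-5, 0, 10

H is lower triangular, so its eigenvalues are the diagonal entries.
Diagonal: 10, 0, -5.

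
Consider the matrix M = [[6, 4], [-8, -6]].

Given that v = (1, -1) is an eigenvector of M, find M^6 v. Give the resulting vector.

(64, -64)

First find the eigenvalue: Mv = (2, -2) = 2·(1, -1), so λ = 2.
Then M^6 v = λ^6·v = 2^6·(1, -1) = 64·(1, -1) = (64, -64).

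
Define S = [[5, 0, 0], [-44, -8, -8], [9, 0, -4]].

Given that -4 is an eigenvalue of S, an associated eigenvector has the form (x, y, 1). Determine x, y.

We need (S + 4I)v = 0.
S + 4I = [[9, 0, 0], [-44, -4, -8], [9, 0, 0]].
Row 1: (9)·x + (0)·y + (0)·1 = 0
Row 2: (-44)·x + (-4)·y + (-8)·1 = 0
Row 3: (9)·x + (0)·y + (0)·1 = 0
Solving gives x = 0, y = -2.
Check: S·(0, -2, 1) = (0, 8, -4) = -4·(0, -2, 1).

0, -2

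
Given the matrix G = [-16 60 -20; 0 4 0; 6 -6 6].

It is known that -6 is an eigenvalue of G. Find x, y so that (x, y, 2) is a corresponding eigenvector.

-4, 0

We need (G + 6I)v = 0.
G + 6I = [[-10, 60, -20], [0, 10, 0], [6, -6, 12]].
Row 1: (-10)·x + (60)·y + (-20)·2 = 0
Row 2: (0)·x + (10)·y + (0)·2 = 0
Row 3: (6)·x + (-6)·y + (12)·2 = 0
Solving gives x = -4, y = 0.
Check: G·(-4, 0, 2) = (24, 0, -12) = -6·(-4, 0, 2).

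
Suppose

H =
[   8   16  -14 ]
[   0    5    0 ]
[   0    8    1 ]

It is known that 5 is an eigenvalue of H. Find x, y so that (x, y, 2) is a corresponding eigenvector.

4, 1

We need (H - 5I)v = 0.
H - 5I = [[3, 16, -14], [0, 0, 0], [0, 8, -4]].
Row 1: (3)·x + (16)·y + (-14)·2 = 0
Row 2: (0)·x + (0)·y + (0)·2 = 0
Row 3: (0)·x + (8)·y + (-4)·2 = 0
Solving gives x = 4, y = 1.
Check: H·(4, 1, 2) = (20, 5, 10) = 5·(4, 1, 2).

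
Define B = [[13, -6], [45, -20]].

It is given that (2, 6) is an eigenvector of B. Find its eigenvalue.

-5

Compute Bv: B·(2, 6) = (-10, -30).
Since Bv = λv, compare component 1: -10 = λ·2, so λ = -5.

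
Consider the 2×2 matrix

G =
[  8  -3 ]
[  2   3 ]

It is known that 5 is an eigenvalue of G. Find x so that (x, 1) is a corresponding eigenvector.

We need (G - 5I)v = 0.
G - 5I = [[3, -3], [2, -2]].
Row 1: (3)·x + (-3)·1 = 0
Row 2: (2)·x + (-2)·1 = 0
Solving gives x = 1.
Check: G·(1, 1) = (5, 5) = 5·(1, 1).

1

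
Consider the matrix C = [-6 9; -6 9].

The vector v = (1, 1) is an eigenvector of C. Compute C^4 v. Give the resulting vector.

(81, 81)

First find the eigenvalue: Cv = (3, 3) = 3·(1, 1), so λ = 3.
Then C^4 v = λ^4·v = 3^4·(1, 1) = 81·(1, 1) = (81, 81).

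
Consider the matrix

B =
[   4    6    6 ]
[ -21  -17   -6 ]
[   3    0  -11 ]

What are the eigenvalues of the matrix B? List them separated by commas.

The characteristic polynomial is p(s) = det(sI - B).
Cofactor expansion gives p(s) = s^3 + 24s^2 + 183s + 440.
Try s = -11: p(-11) = 0, so -11 is a root.
Dividing by (s + 11) leaves s^2 + 13s + 40.
The quadratic factors as (s + 8)·(s + 5).
Eigenvalues: -11, -8, -5.

-11, -8, -5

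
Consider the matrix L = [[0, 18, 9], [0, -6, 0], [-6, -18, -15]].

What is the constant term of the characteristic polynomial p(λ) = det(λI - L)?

p(0) = det(0·I − L) = det(−L) = (−1)^3·det(L).
det(L) = -324, so p(0) = 324.

324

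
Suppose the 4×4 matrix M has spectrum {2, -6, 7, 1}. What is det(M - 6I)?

If M has eigenvalues 2, -6, 7, 1, then M - 6I has eigenvalues -4, -12, 1, -5.
det(M - 6I) = (-4) · (-12) · (1) · (-5) = -240.

-240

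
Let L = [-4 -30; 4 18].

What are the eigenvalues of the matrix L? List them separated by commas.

det(L - sI) = (-4 - s)(18 - s) - (-30)·(4) = s^2 - 14s + 48.
This factors as (s - 6)·(s - 8) = 0.
Eigenvalues: 6, 8.

6, 8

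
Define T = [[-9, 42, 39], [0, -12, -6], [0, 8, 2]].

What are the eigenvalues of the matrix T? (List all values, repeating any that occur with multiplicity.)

The characteristic polynomial is p(μ) = det(μI - T).
Cofactor expansion gives p(μ) = μ^3 + 19μ^2 + 114μ + 216.
Rational-root test: μ = -6 gives p(-6) = 0.
Dividing by (μ + 6) leaves μ^2 + 13μ + 36.
The quadratic factors as (μ + 9)·(μ + 4).
Eigenvalues: -9, -6, -4.

-9, -6, -4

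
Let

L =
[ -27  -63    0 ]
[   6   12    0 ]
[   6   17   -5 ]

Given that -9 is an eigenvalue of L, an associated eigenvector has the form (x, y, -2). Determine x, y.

We need (L + 9I)v = 0.
L + 9I = [[-18, -63, 0], [6, 21, 0], [6, 17, 4]].
Row 1: (-18)·x + (-63)·y + (0)·-2 = 0
Row 2: (6)·x + (21)·y + (0)·-2 = 0
Row 3: (6)·x + (17)·y + (4)·-2 = 0
Solving gives x = 7, y = -2.
Check: L·(7, -2, -2) = (-63, 18, 18) = -9·(7, -2, -2).

7, -2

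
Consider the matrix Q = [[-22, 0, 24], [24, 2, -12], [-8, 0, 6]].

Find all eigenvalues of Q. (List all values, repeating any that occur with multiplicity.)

Set up det(λI - Q) = 0.
Cofactor expansion gives p(λ) = λ^3 + 14λ^2 + 28λ - 120.
Since p(-10) = 0, λ = -10 is a root.
Dividing by (λ + 10) leaves λ^2 + 4λ - 12.
The quadratic factors as (λ + 6)·(λ - 2).
Eigenvalues: -10, -6, 2.

-10, -6, 2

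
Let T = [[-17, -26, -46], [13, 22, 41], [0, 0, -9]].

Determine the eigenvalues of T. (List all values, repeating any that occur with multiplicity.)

-9, -4, 9

The characteristic polynomial is p(μ) = det(μI - T).
Expanding along the first row, p(μ) = μ^3 + 4μ^2 - 81μ - 324.
Try μ = -9: p(-9) = 0, so -9 is a root.
Dividing by (μ + 9) leaves μ^2 - 5μ - 36.
The quadratic factors as (μ + 4)·(μ - 9).
Eigenvalues: -9, -4, 9.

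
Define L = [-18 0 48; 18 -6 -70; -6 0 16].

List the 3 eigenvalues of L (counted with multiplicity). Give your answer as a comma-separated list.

-6, -2, 0

Set up det(lambda·I - L) = 0.
Cofactor expansion gives p(lambda) = lambda^3 + 8·lambda^2 + 12·lambda.
Try lambda = -2: p(-2) = 0, so -2 is a root.
Dividing by (lambda + 2) leaves lambda^2 + 6·lambda.
The quadratic factors as (lambda + 6)·lambda.
Eigenvalues: -6, -2, 0.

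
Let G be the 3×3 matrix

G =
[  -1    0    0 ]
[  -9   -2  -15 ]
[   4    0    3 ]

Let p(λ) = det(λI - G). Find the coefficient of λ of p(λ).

-7

p(λ) = λ^3 - 7λ - 6.
The coefficient of λ is -7.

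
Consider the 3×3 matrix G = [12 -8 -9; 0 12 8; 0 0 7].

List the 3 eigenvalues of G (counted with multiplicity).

G is upper triangular, so its eigenvalues are the diagonal entries.
Diagonal: 12, 12, 7.

7, 12, 12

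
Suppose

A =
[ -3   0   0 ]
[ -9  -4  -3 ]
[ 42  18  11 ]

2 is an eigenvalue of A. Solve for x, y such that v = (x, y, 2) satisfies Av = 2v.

We need (A - 2I)v = 0.
A - 2I = [[-5, 0, 0], [-9, -6, -3], [42, 18, 9]].
Row 1: (-5)·x + (0)·y + (0)·2 = 0
Row 2: (-9)·x + (-6)·y + (-3)·2 = 0
Row 3: (42)·x + (18)·y + (9)·2 = 0
Solving gives x = 0, y = -1.
Check: A·(0, -1, 2) = (0, -2, 4) = 2·(0, -1, 2).

0, -1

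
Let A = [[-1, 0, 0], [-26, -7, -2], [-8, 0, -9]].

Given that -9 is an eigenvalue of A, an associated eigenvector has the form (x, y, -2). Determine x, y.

We need (A + 9I)v = 0.
A + 9I = [[8, 0, 0], [-26, 2, -2], [-8, 0, 0]].
Row 1: (8)·x + (0)·y + (0)·-2 = 0
Row 2: (-26)·x + (2)·y + (-2)·-2 = 0
Row 3: (-8)·x + (0)·y + (0)·-2 = 0
Solving gives x = 0, y = -2.
Check: A·(0, -2, -2) = (0, 18, 18) = -9·(0, -2, -2).

0, -2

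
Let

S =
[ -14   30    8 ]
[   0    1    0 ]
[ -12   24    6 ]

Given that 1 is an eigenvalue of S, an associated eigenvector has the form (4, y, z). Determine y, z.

2, 0

We need (S - 1I)v = 0.
S - 1I = [[-15, 30, 8], [0, 0, 0], [-12, 24, 5]].
Row 1: (-15)·4 + (30)·y + (8)·z = 0
Row 2: (0)·4 + (0)·y + (0)·z = 0
Row 3: (-12)·4 + (24)·y + (5)·z = 0
Solving gives y = 2, z = 0.
Check: S·(4, 2, 0) = (4, 2, 0) = 1·(4, 2, 0).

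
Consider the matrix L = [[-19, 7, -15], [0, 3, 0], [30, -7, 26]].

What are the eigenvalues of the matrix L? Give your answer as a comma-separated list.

-4, 3, 11

Set up det(rI - L) = 0.
Expanding the 3×3 determinant: p(r) = r^3 - 10r^2 - 23r + 132.
Try r = 3: p(3) = 0, so 3 is a root.
Factor out (r - 3): p(r) = (r - 3)·(r^2 - 7r - 44).
The quadratic factors as (r + 4)·(r - 11).
Eigenvalues: -4, 3, 11.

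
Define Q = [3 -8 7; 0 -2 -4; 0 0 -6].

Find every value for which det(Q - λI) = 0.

-6, -2, 3

Q is upper triangular, so its eigenvalues are the diagonal entries.
Diagonal: 3, -2, -6.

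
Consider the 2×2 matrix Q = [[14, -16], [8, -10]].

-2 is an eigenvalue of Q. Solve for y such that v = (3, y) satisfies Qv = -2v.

3

We need (Q + 2I)v = 0.
Q + 2I = [[16, -16], [8, -8]].
Row 1: (16)·3 + (-16)·y = 0
Row 2: (8)·3 + (-8)·y = 0
Solving gives y = 3.
Check: Q·(3, 3) = (-6, -6) = -2·(3, 3).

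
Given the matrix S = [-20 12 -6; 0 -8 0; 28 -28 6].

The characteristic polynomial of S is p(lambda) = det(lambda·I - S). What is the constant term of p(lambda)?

p(lambda) = lambda^3 + 22·lambda^2 + 160·lambda + 384.
The constant term is 384.

384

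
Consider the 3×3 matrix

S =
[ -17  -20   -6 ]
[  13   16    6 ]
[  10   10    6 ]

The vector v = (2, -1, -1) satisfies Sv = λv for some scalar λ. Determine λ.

-4

Compute Sv: S·(2, -1, -1) = (-8, 4, 4).
Since Sv = λv, compare component 1: -8 = λ·2, so λ = -4.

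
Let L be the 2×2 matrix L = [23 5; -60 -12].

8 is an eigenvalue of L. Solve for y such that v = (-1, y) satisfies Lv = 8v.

We need (L - 8I)v = 0.
L - 8I = [[15, 5], [-60, -20]].
Row 1: (15)·-1 + (5)·y = 0
Row 2: (-60)·-1 + (-20)·y = 0
Solving gives y = 3.
Check: L·(-1, 3) = (-8, 24) = 8·(-1, 3).

3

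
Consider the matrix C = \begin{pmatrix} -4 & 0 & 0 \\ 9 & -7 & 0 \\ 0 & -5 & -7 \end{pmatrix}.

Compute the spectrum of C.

C is lower triangular, so its eigenvalues are the diagonal entries.
Diagonal: -4, -7, -7.

-7, -7, -4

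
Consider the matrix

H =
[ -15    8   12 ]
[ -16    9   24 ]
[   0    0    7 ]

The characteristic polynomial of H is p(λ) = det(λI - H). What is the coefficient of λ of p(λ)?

-49

p(λ) = λ^3 - λ^2 - 49λ + 49.
The coefficient of λ is -49.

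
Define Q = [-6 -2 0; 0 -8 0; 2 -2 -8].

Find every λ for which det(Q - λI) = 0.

-8, -8, -6

Set up det(tI - Q) = 0.
Cofactor expansion gives p(t) = t^3 + 22t^2 + 160t + 384.
Rational-root test: t = -6 gives p(-6) = 0.
Factor out (t + 6): p(t) = (t + 6)·(t^2 + 16t + 64).
The quadratic factor is (t + 8)^2.
Eigenvalues: -8, -8, -6.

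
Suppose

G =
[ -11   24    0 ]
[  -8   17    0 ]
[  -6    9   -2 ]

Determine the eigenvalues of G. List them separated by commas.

Set up det(lambda·I - G) = 0.
Expanding the 3×3 determinant: p(lambda) = lambda^3 - 4·lambda^2 - 7·lambda + 10.
Try lambda = -2: p(-2) = 0, so -2 is a root.
Factor out (lambda + 2): p(lambda) = (lambda + 2)·(lambda^2 - 6·lambda + 5).
The quadratic factors as (lambda - 1)·(lambda - 5).
Eigenvalues: -2, 1, 5.

-2, 1, 5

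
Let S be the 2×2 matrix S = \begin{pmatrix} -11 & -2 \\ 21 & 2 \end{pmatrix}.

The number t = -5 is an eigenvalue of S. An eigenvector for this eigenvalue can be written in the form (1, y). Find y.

We need (S + 5I)v = 0.
S + 5I = [[-6, -2], [21, 7]].
Row 1: (-6)·1 + (-2)·y = 0
Row 2: (21)·1 + (7)·y = 0
Solving gives y = -3.
Check: S·(1, -3) = (-5, 15) = -5·(1, -3).

-3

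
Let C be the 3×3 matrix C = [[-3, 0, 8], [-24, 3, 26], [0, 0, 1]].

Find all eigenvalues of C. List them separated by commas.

-3, 1, 3

The characteristic polynomial is p(r) = det(rI - C).
Cofactor expansion gives p(r) = r^3 - r^2 - 9r + 9.
Rational-root test: r = -3 gives p(-3) = 0.
Factor out (r + 3): p(r) = (r + 3)·(r^2 - 4r + 3).
The quadratic factors as (r - 1)·(r - 3).
Eigenvalues: -3, 1, 3.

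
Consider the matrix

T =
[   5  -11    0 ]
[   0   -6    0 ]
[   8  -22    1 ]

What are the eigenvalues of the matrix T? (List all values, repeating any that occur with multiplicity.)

-6, 1, 5

Compute the characteristic polynomial p(t) = det(tI - T).
Expanding the 3×3 determinant: p(t) = t^3 - 31t + 30.
Rational-root test: t = -6 gives p(-6) = 0.
Dividing by (t + 6) leaves t^2 - 6t + 5.
The quadratic factors as (t - 1)·(t - 5).
Eigenvalues: -6, 1, 5.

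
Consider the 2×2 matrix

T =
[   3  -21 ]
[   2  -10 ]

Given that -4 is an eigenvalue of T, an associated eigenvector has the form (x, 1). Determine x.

We need (T + 4I)v = 0.
T + 4I = [[7, -21], [2, -6]].
Row 1: (7)·x + (-21)·1 = 0
Row 2: (2)·x + (-6)·1 = 0
Solving gives x = 3.
Check: T·(3, 1) = (-12, -4) = -4·(3, 1).

3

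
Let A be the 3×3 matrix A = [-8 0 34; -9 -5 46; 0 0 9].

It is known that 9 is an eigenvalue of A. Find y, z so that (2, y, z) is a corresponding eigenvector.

We need (A - 9I)v = 0.
A - 9I = [[-17, 0, 34], [-9, -14, 46], [0, 0, 0]].
Row 1: (-17)·2 + (0)·y + (34)·z = 0
Row 2: (-9)·2 + (-14)·y + (46)·z = 0
Row 3: (0)·2 + (0)·y + (0)·z = 0
Solving gives y = 2, z = 1.
Check: A·(2, 2, 1) = (18, 18, 9) = 9·(2, 2, 1).

2, 1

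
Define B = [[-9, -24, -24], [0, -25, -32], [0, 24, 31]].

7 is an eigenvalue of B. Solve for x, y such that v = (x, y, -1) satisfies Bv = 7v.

We need (B - 7I)v = 0.
B - 7I = [[-16, -24, -24], [0, -32, -32], [0, 24, 24]].
Row 1: (-16)·x + (-24)·y + (-24)·-1 = 0
Row 2: (0)·x + (-32)·y + (-32)·-1 = 0
Row 3: (0)·x + (24)·y + (24)·-1 = 0
Solving gives x = 0, y = 1.
Check: B·(0, 1, -1) = (0, 7, -7) = 7·(0, 1, -1).

0, 1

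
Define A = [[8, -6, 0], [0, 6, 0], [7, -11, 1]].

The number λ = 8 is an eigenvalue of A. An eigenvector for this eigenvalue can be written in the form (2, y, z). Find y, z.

0, 2

We need (A - 8I)v = 0.
A - 8I = [[0, -6, 0], [0, -2, 0], [7, -11, -7]].
Row 1: (0)·2 + (-6)·y + (0)·z = 0
Row 2: (0)·2 + (-2)·y + (0)·z = 0
Row 3: (7)·2 + (-11)·y + (-7)·z = 0
Solving gives y = 0, z = 2.
Check: A·(2, 0, 2) = (16, 0, 16) = 8·(2, 0, 2).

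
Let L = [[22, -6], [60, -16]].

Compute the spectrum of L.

2, 4

det(L - tI) = (22 - t)(-16 - t) - (-6)·(60) = t^2 - 6t + 8.
This factors as (t - 2)·(t - 4) = 0.
Eigenvalues: 2, 4.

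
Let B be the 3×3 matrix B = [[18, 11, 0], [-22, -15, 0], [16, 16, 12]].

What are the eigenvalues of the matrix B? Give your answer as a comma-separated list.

-4, 7, 12

The characteristic polynomial is p(s) = det(sI - B).
Cofactor expansion gives p(s) = s^3 - 15s^2 + 8s + 336.
Since p(12) = 0, s = 12 is a root.
Dividing by (s - 12) leaves s^2 - 3s - 28.
The quadratic factors as (s + 4)·(s - 7).
Eigenvalues: -4, 7, 12.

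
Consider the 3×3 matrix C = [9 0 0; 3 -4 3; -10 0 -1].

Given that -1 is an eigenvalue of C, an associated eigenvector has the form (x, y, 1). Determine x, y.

We need (C + 1I)v = 0.
C + 1I = [[10, 0, 0], [3, -3, 3], [-10, 0, 0]].
Row 1: (10)·x + (0)·y + (0)·1 = 0
Row 2: (3)·x + (-3)·y + (3)·1 = 0
Row 3: (-10)·x + (0)·y + (0)·1 = 0
Solving gives x = 0, y = 1.
Check: C·(0, 1, 1) = (0, -1, -1) = -1·(0, 1, 1).

0, 1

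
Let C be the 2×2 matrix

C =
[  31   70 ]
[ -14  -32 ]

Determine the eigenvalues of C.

-4, 3

det(C - sI) = (31 - s)(-32 - s) - (70)·(-14) = s^2 + s - 12.
This factors as (s + 4)·(s - 3) = 0.
Eigenvalues: -4, 3.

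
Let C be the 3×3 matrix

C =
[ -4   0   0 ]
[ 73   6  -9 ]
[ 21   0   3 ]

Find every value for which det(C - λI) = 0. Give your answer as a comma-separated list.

-4, 3, 6

Compute the characteristic polynomial p(s) = det(sI - C).
Cofactor expansion gives p(s) = s^3 - 5s^2 - 18s + 72.
Rational-root test: s = 3 gives p(3) = 0.
Factor out (s - 3): p(s) = (s - 3)·(s^2 - 2s - 24).
The quadratic factors as (s + 4)·(s - 6).
Eigenvalues: -4, 3, 6.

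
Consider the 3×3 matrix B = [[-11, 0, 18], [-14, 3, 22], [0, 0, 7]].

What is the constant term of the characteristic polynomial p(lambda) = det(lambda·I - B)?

p(0) = det(0·I − B) = det(−B) = (−1)^3·det(B).
det(B) = -231, so p(0) = 231.

231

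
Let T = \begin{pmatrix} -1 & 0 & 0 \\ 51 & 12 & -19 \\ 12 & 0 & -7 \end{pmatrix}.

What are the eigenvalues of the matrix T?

-7, -1, 12

Set up det(λI - T) = 0.
Expanding the 3×3 determinant: p(λ) = λ^3 - 4λ^2 - 89λ - 84.
Rational-root test: λ = -7 gives p(-7) = 0.
Factor out (λ + 7): p(λ) = (λ + 7)·(λ^2 - 11λ - 12).
The quadratic factors as (λ + 1)·(λ - 12).
Eigenvalues: -7, -1, 12.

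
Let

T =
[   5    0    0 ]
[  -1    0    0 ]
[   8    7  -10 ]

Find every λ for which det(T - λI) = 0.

-10, 0, 5

T is lower triangular, so its eigenvalues are the diagonal entries.
Diagonal: 5, 0, -10.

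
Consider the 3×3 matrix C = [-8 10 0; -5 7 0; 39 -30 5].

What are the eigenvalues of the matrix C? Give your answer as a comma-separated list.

The characteristic polynomial is p(t) = det(tI - C).
Expanding the 3×3 determinant: p(t) = t^3 - 4t^2 - 11t + 30.
Try t = -3: p(-3) = 0, so -3 is a root.
Factor out (t + 3): p(t) = (t + 3)·(t^2 - 7t + 10).
The quadratic factors as (t - 2)·(t - 5).
Eigenvalues: -3, 2, 5.

-3, 2, 5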